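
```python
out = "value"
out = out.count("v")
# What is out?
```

Trace:
`out = "value"` → out = 'value'
`out = out.count("v")` → out = 1
So out = 1

Answer: 1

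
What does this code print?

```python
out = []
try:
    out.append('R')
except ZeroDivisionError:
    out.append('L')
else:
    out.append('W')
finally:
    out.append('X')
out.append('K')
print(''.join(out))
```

Execution trace: 'R' (try body, no exception) → 'W' (else) → 'X' (finally) → 'K' (after the try/except). Output: RWXK

Answer: RWXK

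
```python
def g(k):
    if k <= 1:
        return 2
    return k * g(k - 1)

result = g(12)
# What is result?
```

g(12) = 12 * 11 * 10 * 9 * 8 * 7 * 6 * 5 * 4 * 3 * 2 * 2 = 958003200

Answer: 958003200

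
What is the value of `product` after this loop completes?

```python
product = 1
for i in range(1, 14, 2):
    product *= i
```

Product of 1, 3, 5, ... up to 13
`product` takes the values: 1 → 3 → 15 → 105 → 945 → 10395 → 135135

Answer: 135135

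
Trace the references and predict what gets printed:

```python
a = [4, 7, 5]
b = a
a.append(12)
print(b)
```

Key concept: basic list aliasing.
Step by step:
`a = [4, 7, 5]` → a = [4, 7, 5]
`b = a` → b = [4, 7, 5] (same object as a)
`a.append(12)` → a = [4, 7, 5, 12] (same object as b); b = [4, 7, 5, 12] (same object as a)
`print(b)` → prints [4, 7, 5, 12]

Answer: [4, 7, 5, 12]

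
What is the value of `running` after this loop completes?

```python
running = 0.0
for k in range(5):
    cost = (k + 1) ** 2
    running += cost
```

Sum of squared losses 1² + 2² + ... + 5²
`running` takes the values: 0.0 → 1.0 → 5.0 → 14.0 → 30.0 → 55.0

Answer: 55.0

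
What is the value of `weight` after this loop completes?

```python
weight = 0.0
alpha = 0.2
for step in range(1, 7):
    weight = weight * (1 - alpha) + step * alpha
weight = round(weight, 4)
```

Moving average with lr=0.2
`weight` takes the values: 0.0 → 0.2 → 0.56 → 1.048 → 1.6384 → 2.31072 → 3.048576 → 3.0486

Answer: 3.0486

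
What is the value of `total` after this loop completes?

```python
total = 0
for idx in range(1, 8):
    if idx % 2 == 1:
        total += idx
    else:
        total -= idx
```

Add odd, subtract even
`total` takes the values: 0 → 1 → -1 → 2 → -2 → 3 → -3 → 4

Answer: 4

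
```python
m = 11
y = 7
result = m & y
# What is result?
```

Trace:
`m = 11` → m = 11
`y = 7` → y = 7
`result = m & y` → result = 3
So result = 3

Answer: 3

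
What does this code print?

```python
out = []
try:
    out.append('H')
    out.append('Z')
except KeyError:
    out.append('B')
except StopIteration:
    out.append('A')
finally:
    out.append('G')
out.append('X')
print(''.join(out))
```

Execution trace: 'H' (try body) → 'Z' (try body, no exception) → 'G' (finally) → 'X' (after the try/except). Output: HZGX

Answer: HZGX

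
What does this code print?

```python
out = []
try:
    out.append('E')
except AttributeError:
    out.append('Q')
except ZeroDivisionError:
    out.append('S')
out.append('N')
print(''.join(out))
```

Execution trace: 'E' (try body, no exception) → 'N' (after the try/except). Output: EN

Answer: EN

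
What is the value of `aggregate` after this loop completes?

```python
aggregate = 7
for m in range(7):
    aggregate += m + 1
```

Start at 7, add 1 to 7 = 35
`aggregate` takes the values: 7 → 8 → 10 → 13 → 17 → 22 → 28 → 35

Answer: 35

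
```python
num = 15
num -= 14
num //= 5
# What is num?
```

Trace:
`num = 15` → num = 15
`num -= 14` → num = 1
`num //= 5` → num = 0
So num = 0

Answer: 0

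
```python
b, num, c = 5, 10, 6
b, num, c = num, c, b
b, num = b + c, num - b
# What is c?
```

Trace:
`b, num, c = 5, 10, 6` → b = 5; num = 10; c = 6
`b, num, c = num, c, b` → b = 10; num = 6; c = 5
`b, num = b + c, num - b` → b = 15; num = -4
So c = 5

Answer: 5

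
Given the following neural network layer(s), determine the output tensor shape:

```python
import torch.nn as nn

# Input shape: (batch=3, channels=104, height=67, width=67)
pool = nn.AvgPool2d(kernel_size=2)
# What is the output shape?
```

Input: (3, 104, 67, 67) -> Output: (3, 104, 33, 33)

Answer: (3, 104, 33, 33)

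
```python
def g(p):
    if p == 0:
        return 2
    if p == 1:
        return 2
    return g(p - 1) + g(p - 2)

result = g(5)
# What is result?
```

Build up from base cases: g(0)=2, g(1)=2, g(2)=4, g(3)=6, g(4)=10, g(5)=16

Answer: 16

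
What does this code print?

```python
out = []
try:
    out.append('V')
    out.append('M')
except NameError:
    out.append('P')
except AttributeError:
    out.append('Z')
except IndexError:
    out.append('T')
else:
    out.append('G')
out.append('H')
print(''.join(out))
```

Execution trace: 'V' (try body) → 'M' (try body, no exception) → 'G' (else) → 'H' (after the try/except). Output: VMGH

Answer: VMGH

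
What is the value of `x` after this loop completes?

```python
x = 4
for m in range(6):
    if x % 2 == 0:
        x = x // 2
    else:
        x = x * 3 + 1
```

Collatz-style transformation from 4
`x` takes the values: 4 → 2 → 1 → 4 → 2 → 1 → 4

Answer: 4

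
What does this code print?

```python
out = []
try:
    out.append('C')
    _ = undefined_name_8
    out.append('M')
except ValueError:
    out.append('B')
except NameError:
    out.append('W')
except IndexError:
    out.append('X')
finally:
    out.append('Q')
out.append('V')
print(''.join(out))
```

Execution trace: 'C' (try body) → 'W' (except NameError) → 'Q' (finally) → 'V' (after the try/except). Output: CWQV

Answer: CWQV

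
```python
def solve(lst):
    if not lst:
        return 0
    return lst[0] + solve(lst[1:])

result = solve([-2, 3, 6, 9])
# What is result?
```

(-2) + 3 + 6 + 9 + 0 = 16

Answer: 16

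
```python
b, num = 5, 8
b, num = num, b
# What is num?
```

Trace:
`b, num = 5, 8` → b = 5; num = 8
`b, num = num, b` → b = 8; num = 5
So num = 5

Answer: 5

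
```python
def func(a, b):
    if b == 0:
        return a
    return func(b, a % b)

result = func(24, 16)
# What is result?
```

func(24, 16) -> func(16, 8) -> func(8, 0) -> 8

Answer: 8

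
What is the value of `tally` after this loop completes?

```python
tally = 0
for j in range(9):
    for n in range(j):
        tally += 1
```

Triangle number: 0+1+2+...+8
`tally` takes the values: 0 → 1 → 2 → 3 → 4 → 5 → 6 → 7 → 8 → 9 → 10 → 11 → 12 → 13 → 14 → 15 → 16 → 17 → 18 → 19 → 20 → 21 → 22 → 23 → 24 → 25 → 26 → 27 → 28 → 29 → 30 → 31 → 32 → 33 → 34 → 35 → 36

Answer: 36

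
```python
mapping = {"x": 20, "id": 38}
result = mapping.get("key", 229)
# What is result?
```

Trace:
`mapping = {"x": 20, "id": 38}` → mapping = {'x': 20, 'id': 38}
`result = mapping.get("key", 229)` → result = 229
So result = 229

Answer: 229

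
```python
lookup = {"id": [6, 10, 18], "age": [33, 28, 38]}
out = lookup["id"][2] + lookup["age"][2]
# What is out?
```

Trace:
`lookup = {"id": [6, 10, 18], "age": [33, 28, 38]}` → lookup = {'id': [6, 10, 18], 'age': [33, 28, 38]}
`out = lookup["id"][2] + lookup["age"][2]` → out = 56
So out = 56

Answer: 56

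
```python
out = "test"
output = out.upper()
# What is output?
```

Trace:
`out = "test"` → out = 'test'
`output = out.upper()` → output = 'TEST'
So output = 'TEST'

Answer: 'TEST'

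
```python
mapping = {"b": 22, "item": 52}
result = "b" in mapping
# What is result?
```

Trace:
`mapping = {"b": 22, "item": 52}` → mapping = {'b': 22, 'item': 52}
`result = "b" in mapping` → result = True
So result = True

Answer: True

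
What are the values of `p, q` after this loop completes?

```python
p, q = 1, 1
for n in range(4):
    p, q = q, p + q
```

Fibonacci: after 4 iterations
`p, q` takes the values: (1, 1) → (1, 2) → (2, 3) → (3, 5) → (5, 8)

Answer: 5, 8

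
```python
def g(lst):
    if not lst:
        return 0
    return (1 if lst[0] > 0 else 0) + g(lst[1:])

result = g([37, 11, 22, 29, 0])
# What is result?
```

Count of positive elements in [37, 11, 22, 29, 0] = 4

Answer: 4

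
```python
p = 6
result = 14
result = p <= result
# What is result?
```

Trace:
`p = 6` → p = 6
`result = 14` → result = 14
`result = p <= result` → result = True
So result = True

Answer: True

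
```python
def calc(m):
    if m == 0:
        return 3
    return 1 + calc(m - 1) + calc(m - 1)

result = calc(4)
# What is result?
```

calc(m) = 1 + 2·calc(m-1), calc(0)=3. Closed form: (3+1)·2^4 - 1 = 63.

Answer: 63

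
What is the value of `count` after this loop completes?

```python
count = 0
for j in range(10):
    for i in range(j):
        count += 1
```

Triangle number: 0+1+2+...+9
`count` takes the values: 0 → 1 → 2 → 3 → 4 → 5 → 6 → 7 → 8 → 9 → 10 → 11 → 12 → 13 → 14 → 15 → 16 → 17 → 18 → 19 → 20 → 21 → 22 → 23 → 24 → 25 → 26 → 27 → 28 → 29 → … → 41 → 42 → 43 → 44 → 45

Answer: 45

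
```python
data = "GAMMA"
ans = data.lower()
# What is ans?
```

Trace:
`data = "GAMMA"` → data = 'GAMMA'
`ans = data.lower()` → ans = 'gamma'
So ans = 'gamma'

Answer: 'gamma'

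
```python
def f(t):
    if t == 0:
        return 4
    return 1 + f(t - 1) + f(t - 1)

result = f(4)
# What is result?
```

f(t) = 1 + 2·f(t-1), f(0)=4. Closed form: (4+1)·2^4 - 1 = 79.

Answer: 79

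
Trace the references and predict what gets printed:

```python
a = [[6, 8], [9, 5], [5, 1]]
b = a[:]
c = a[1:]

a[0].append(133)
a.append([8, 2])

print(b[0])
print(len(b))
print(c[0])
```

Key concept: slice with nested mutation.
Step by step:
`a = [[6, 8], [9, 5], [5, 1]]` → a = [[6, 8], [9, 5], [5, 1]]
`b = a[:]` → b = [[6, 8], [9, 5], [5, 1]]
`c = a[1:]` → c = [[9, 5], [5, 1]]
`a[0].append(133)` → a = [[6, 8, 133], [9, 5], [5, 1]]; b = [[6, 8, 133], [9, 5], [5, 1]]
`a.append([8, 2])` → a = [[6, 8, 133], [9, 5], [5, 1], [8, 2]]
`print(b[0])` → prints [6, 8, 133]
`print(len(b))` → prints 3
`print(c[0])` → prints [9, 5]

Answer:
[6, 8, 133]
3
[9, 5]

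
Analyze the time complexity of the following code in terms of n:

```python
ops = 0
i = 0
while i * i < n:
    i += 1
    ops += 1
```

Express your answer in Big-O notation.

Each loop level contributes: √n. Multiplying the contributions gives O(√n).

Answer: O(√n)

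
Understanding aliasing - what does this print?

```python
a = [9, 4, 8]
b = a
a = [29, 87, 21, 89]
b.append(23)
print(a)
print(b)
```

Key concept: rebinding vs mutation: a is rebound to a new list, b still points at the original.
Step by step:
`a = [9, 4, 8]` → a = [9, 4, 8]
`b = a` → b = [9, 4, 8] (same object as a)
`a = [29, 87, 21, 89]` → a = [29, 87, 21, 89]
`b.append(23)` → b = [9, 4, 8, 23]
`print(a)` → prints [29, 87, 21, 89]
`print(b)` → prints [9, 4, 8, 23]

Answer:
[29, 87, 21, 89]
[9, 4, 8, 23]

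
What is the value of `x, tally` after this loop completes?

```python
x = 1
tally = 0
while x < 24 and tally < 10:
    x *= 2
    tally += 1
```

Double until >= 24 or 10 iterations
`x, tally` takes the values: (1, 0) → (2, 0) → (2, 1) → (4, 1) → (4, 2) → (8, 2) → (8, 3) → (16, 3) → (16, 4) → (32, 4) → (32, 5)

Answer: 32, 5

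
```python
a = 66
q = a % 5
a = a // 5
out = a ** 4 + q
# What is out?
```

Trace:
`a = 66` → a = 66
`q = a % 5` → q = 1
`a = a // 5` → a = 13
`out = a ** 4 + q` → out = 28562
So out = 28562

Answer: 28562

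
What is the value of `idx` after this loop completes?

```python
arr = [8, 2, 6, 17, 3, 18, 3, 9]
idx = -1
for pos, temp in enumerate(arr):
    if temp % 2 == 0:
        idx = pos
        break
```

First even number index in [8, 2, 6, 17, 3, 18, 3, 9]
`idx` takes the values: -1 → 0

Answer: 0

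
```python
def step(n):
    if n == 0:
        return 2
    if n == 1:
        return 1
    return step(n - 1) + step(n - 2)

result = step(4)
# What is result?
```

Build up from base cases: step(0)=2, step(1)=1, step(2)=3, step(3)=4, step(4)=7

Answer: 7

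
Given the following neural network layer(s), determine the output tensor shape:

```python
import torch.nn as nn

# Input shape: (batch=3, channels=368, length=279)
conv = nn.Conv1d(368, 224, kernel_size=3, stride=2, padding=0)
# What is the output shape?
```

Input: (3, 368, 279) -> Output: (3, 224, 139)

Answer: (3, 224, 139)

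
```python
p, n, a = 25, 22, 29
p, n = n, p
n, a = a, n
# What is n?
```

Trace:
`p, n, a = 25, 22, 29` → p = 25; n = 22; a = 29
`p, n = n, p` → p = 22; n = 25
`n, a = a, n` → n = 29; a = 25
So n = 29

Answer: 29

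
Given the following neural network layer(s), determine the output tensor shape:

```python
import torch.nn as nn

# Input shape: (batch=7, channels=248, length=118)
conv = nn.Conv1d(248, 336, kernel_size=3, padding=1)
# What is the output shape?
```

Input: (7, 248, 118) -> Output: (7, 336, 118)

Answer: (7, 336, 118)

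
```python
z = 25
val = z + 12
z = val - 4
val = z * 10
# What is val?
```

Trace:
`z = 25` → z = 25
`val = z + 12` → val = 37
`z = val - 4` → z = 33
`val = z * 10` → val = 330
So val = 330

Answer: 330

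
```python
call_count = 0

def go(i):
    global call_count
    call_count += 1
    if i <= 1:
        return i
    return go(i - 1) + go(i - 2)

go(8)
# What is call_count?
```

Calls(i) = 1 + Calls(i-1) + Calls(i-2); Calls(0)=Calls(1)=1. For i=8 this gives 67.

Answer: 67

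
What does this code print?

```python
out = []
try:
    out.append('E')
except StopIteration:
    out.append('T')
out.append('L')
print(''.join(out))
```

Execution trace: 'E' (try body, no exception) → 'L' (after the try/except). Output: EL

Answer: EL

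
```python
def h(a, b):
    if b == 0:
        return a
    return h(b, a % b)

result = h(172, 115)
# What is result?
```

h(172, 115) -> h(115, 57) -> h(57, 1) -> h(1, 0) -> 1

Answer: 1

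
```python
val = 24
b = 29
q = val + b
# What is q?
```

Trace:
`val = 24` → val = 24
`b = 29` → b = 29
`q = val + b` → q = 53
So q = 53

Answer: 53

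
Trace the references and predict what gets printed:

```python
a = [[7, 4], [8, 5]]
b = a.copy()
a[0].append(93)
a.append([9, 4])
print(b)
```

Key concept: shallow copy with nested lists.
Step by step:
`a = [[7, 4], [8, 5]]` → a = [[7, 4], [8, 5]]
`b = a.copy()` → b = [[7, 4], [8, 5]]
`a[0].append(93)` → a = [[7, 4, 93], [8, 5]]; b = [[7, 4, 93], [8, 5]]
`a.append([9, 4])` → a = [[7, 4, 93], [8, 5], [9, 4]]
`print(b)` → prints [[7, 4, 93], [8, 5]]

Answer: [[7, 4, 93], [8, 5]]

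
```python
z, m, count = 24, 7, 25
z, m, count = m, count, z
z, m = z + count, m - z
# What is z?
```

Trace:
`z, m, count = 24, 7, 25` → z = 24; m = 7; count = 25
`z, m, count = m, count, z` → z = 7; m = 25; count = 24
`z, m = z + count, m - z` → z = 31; m = 18
So z = 31

Answer: 31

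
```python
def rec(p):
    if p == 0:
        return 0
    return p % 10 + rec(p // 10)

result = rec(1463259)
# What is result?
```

Sum of digits of 1463259: 9 + 5 + 2 + 3 + 6 + 4 + 1 = 30

Answer: 30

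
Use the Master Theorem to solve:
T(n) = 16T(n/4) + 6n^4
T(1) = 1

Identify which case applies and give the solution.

a=16, b=4, f(n)=6n^4. log_4(16) = 2. Since c=4 > 2 and the regularity condition holds (16(n/4)^4 = (16/4^4)n^4 with 16/4^4 < 1), Case 3 applies: T(n) = Θ(f(n)) = O(n^4).

Answer: O(n^4) - Case 3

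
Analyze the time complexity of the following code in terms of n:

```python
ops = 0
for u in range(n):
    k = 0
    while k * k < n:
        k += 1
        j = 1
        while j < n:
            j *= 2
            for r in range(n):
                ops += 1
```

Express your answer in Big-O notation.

Each loop level contributes: n × √n × log n × n. Multiplying the contributions gives O(n^2√n log n).

Answer: O(n^2√n log n)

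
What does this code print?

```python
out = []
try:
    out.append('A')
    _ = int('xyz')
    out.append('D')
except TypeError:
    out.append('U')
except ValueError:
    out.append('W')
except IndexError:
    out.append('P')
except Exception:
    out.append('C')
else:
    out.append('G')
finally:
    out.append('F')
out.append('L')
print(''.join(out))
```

Execution trace: 'A' (try body) → 'W' (except ValueError) → 'F' (finally) → 'L' (after the try/except). Output: AWFL

Answer: AWFL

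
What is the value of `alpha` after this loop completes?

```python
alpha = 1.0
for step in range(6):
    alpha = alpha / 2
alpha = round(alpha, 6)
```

Halving LR 6 times: 1 / 2^6
`alpha` takes the values: 1.0 → 0.5 → 0.25 → 0.125 → 0.0625 → 0.03125 → 0.015625

Answer: 0.015625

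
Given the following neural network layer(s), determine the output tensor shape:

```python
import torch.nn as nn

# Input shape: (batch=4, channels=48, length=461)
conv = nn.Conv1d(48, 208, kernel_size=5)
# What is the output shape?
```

Input: (4, 48, 461) -> Output: (4, 208, 457)

Answer: (4, 208, 457)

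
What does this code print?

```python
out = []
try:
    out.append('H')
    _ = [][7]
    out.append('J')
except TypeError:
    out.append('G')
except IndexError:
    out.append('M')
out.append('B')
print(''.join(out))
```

Execution trace: 'H' (try body) → 'M' (except IndexError) → 'B' (after the try/except). Output: HMB

Answer: HMB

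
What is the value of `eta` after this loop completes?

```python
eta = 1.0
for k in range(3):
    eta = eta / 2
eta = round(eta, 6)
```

Halving LR 3 times: 1 / 2^3
`eta` takes the values: 1.0 → 0.5 → 0.25 → 0.125

Answer: 0.125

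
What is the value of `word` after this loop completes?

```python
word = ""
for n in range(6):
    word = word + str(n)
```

Concatenate digits 0 to 5
`word` takes the values: "" → "0" → "01" → "012" → "0123" → "01234" → "012345"

Answer: "012345"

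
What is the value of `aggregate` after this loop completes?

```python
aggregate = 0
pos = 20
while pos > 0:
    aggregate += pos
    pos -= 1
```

Sum 20 down to 1
`aggregate` takes the values: 0 → 20 → 39 → 57 → 74 → 90 → 105 → 119 → 132 → 144 → 155 → 165 → 174 → 182 → 189 → 195 → 200 → 204 → 207 → 209 → 210

Answer: 210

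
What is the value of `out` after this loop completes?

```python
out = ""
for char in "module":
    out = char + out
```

Reverse 'module'
`out` takes the values: "" → "m" → "om" → "dom" → "udom" → "ludom" → "eludom"

Answer: "eludom"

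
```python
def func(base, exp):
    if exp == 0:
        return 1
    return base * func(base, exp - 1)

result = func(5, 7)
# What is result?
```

func(5, 7) = 5 * 5 * 5 * 5 * 5 * 5 * 5 = 78125

Answer: 78125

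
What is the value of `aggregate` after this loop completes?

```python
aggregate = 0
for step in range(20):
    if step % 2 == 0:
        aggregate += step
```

Sum of even numbers 0 to 19
`aggregate` takes the values: 0 → 2 → 6 → 12 → 20 → 30 → 42 → 56 → 72 → 90

Answer: 90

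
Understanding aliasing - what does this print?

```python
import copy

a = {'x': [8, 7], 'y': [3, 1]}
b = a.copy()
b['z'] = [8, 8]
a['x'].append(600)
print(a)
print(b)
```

Key concept: shallow copy of dict with mutable values.
Step by step:
`a = {'x': [8, 7], 'y': [3, 1]}` → a = {'x': [8, 7], 'y': [3, 1]}
`b = a.copy()` → b = {'x': [8, 7], 'y': [3, 1]}
`b['z'] = [8, 8]` → b = {'x': [8, 7], 'y': [3, 1], 'z': [8, 8]}
`a['x'].append(600)` → a = {'x': [8, 7, 600], 'y': [3, 1]}; b = {'x': [8, 7, 600], 'y': [3, 1], 'z': [8, 8]}
`print(a)` → prints {'x': [8, 7, 600], 'y': [3, 1]}
`print(b)` → prints {'x': [8, 7, 600], 'y': [3, 1], 'z': [8, 8]}

Answer:
{'x': [8, 7, 600], 'y': [3, 1]}
{'x': [8, 7, 600], 'y': [3, 1], 'z': [8, 8]}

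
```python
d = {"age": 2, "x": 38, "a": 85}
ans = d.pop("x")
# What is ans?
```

Trace:
`d = {"age": 2, "x": 38, "a": 85}` → d = {'age': 2, 'x': 38, 'a': 85}
`ans = d.pop("x")` → d = {'age': 2, 'a': 85}; ans = 38
So ans = 38

Answer: 38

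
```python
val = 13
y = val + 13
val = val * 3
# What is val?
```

Trace:
`val = 13` → val = 13
`y = val + 13` → y = 26
`val = val * 3` → val = 39
So val = 39

Answer: 39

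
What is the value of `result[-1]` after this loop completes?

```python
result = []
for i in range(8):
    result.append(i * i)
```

Last element of squares 0 to 7
`result` takes the values: [] → [0] → [0, 1] → [0, 1, 4] → [0, 1, 4, 9] → [0, 1, 4, 9, 16] → [0, 1, 4, 9, 16, 25] → [0, 1, 4, 9, 16, 25, 36] → [0, 1, 4, 9, 16, 25, 36, 49]
So `result[-1]` = 49

Answer: 49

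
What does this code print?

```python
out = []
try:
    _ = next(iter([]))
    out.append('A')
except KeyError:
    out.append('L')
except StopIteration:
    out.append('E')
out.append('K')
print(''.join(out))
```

Execution trace: 'E' (except StopIteration) → 'K' (after the try/except). Output: EK

Answer: EK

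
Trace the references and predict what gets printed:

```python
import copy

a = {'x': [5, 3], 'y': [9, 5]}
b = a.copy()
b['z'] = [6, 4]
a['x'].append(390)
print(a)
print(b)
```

Key concept: shallow copy of dict with mutable values.
Step by step:
`a = {'x': [5, 3], 'y': [9, 5]}` → a = {'x': [5, 3], 'y': [9, 5]}
`b = a.copy()` → b = {'x': [5, 3], 'y': [9, 5]}
`b['z'] = [6, 4]` → b = {'x': [5, 3], 'y': [9, 5], 'z': [6, 4]}
`a['x'].append(390)` → a = {'x': [5, 3, 390], 'y': [9, 5]}; b = {'x': [5, 3, 390], 'y': [9, 5], 'z': [6, 4]}
`print(a)` → prints {'x': [5, 3, 390], 'y': [9, 5]}
`print(b)` → prints {'x': [5, 3, 390], 'y': [9, 5], 'z': [6, 4]}

Answer:
{'x': [5, 3, 390], 'y': [9, 5]}
{'x': [5, 3, 390], 'y': [9, 5], 'z': [6, 4]}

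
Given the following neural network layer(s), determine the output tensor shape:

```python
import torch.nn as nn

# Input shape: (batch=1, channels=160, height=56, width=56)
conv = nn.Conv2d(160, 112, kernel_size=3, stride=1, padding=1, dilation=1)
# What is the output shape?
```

Input: (1, 160, 56, 56) -> Output: (1, 112, 56, 56)

Answer: (1, 112, 56, 56)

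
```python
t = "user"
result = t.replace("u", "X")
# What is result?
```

Trace:
`t = "user"` → t = 'user'
`result = t.replace("u", "X")` → result = 'Xser'
So result = 'Xser'

Answer: 'Xser'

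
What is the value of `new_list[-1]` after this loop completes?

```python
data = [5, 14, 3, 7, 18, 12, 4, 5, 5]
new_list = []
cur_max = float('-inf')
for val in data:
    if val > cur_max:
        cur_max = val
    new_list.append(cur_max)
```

Running max ends at 18
`new_list` takes the values: [] → [5] → [5, 14] → [5, 14, 14] → [5, 14, 14, 14] → [5, 14, 14, 14, 18] → [5, 14, 14, 14, 18, 18] → [5, 14, 14, 14, 18, 18, 18] → [5, 14, 14, 14, 18, 18, 18, 18] → [5, 14, 14, 14, 18, 18, 18, 18, 18]
So `new_list[-1]` = 18

Answer: 18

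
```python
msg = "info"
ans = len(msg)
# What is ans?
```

Trace:
`msg = "info"` → msg = 'info'
`ans = len(msg)` → ans = 4
So ans = 4

Answer: 4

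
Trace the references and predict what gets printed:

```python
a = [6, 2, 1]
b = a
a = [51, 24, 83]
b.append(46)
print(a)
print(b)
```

Key concept: rebinding vs mutation: a is rebound to a new list, b still points at the original.
Step by step:
`a = [6, 2, 1]` → a = [6, 2, 1]
`b = a` → b = [6, 2, 1] (same object as a)
`a = [51, 24, 83]` → a = [51, 24, 83]
`b.append(46)` → b = [6, 2, 1, 46]
`print(a)` → prints [51, 24, 83]
`print(b)` → prints [6, 2, 1, 46]

Answer:
[51, 24, 83]
[6, 2, 1, 46]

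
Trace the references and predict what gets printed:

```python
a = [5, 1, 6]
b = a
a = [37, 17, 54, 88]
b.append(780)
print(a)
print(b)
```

Key concept: rebinding vs mutation: a is rebound to a new list, b still points at the original.
Step by step:
`a = [5, 1, 6]` → a = [5, 1, 6]
`b = a` → b = [5, 1, 6] (same object as a)
`a = [37, 17, 54, 88]` → a = [37, 17, 54, 88]
`b.append(780)` → b = [5, 1, 6, 780]
`print(a)` → prints [37, 17, 54, 88]
`print(b)` → prints [5, 1, 6, 780]

Answer:
[37, 17, 54, 88]
[5, 1, 6, 780]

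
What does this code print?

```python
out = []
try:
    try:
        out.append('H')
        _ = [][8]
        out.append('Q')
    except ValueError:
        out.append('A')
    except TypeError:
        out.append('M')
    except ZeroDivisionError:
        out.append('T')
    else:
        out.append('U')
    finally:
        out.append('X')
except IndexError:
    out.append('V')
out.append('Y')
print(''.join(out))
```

Execution trace: 'H' (inner try body) → 'X' (inner finally) → 'V' (outer except IndexError) → 'Y' (after the try/except). Output: HXVY

Answer: HXVY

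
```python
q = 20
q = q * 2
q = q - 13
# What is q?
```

Trace:
`q = 20` → q = 20
`q = q * 2` → q = 40
`q = q - 13` → q = 27
So q = 27

Answer: 27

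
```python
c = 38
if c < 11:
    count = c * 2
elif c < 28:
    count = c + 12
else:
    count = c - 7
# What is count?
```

Trace:
`c = 38` → c = 38
`if c < 11: ...` → c < 11 is False, c < 28 is False, take else branch → count = 31
So count = 31

Answer: 31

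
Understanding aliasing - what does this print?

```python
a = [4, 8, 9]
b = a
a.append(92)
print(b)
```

Key concept: basic list aliasing.
Step by step:
`a = [4, 8, 9]` → a = [4, 8, 9]
`b = a` → b = [4, 8, 9] (same object as a)
`a.append(92)` → a = [4, 8, 9, 92] (same object as b); b = [4, 8, 9, 92] (same object as a)
`print(b)` → prints [4, 8, 9, 92]

Answer: [4, 8, 9, 92]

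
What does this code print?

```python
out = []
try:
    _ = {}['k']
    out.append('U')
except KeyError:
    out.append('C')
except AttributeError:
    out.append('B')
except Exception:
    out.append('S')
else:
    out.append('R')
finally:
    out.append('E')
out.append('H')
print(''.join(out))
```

Execution trace: 'C' (except KeyError) → 'E' (finally) → 'H' (after the try/except). Output: CEH

Answer: CEH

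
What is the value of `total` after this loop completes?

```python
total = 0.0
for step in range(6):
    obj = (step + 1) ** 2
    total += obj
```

Sum of squared losses 1² + 2² + ... + 6²
`total` takes the values: 0.0 → 1.0 → 5.0 → 14.0 → 30.0 → 55.0 → 91.0

Answer: 91.0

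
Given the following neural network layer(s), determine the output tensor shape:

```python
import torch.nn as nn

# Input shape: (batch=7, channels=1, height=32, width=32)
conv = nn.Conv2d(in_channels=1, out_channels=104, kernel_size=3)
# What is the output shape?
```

Input: (7, 1, 32, 32) -> Output: (7, 104, 30, 30)

Answer: (7, 104, 30, 30)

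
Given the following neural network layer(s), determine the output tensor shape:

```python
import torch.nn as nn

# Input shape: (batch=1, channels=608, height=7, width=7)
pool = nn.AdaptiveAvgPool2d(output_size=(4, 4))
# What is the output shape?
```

Input: (1, 608, 7, 7) -> Output: (1, 608, 4, 4)

Answer: (1, 608, 4, 4)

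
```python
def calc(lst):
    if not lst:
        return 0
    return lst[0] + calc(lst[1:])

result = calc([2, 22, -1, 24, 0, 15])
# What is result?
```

2 + 22 + (-1) + 24 + 0 + 15 + 0 = 62

Answer: 62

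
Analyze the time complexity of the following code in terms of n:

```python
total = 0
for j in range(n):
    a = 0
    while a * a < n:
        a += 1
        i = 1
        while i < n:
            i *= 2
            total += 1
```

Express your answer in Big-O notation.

Each loop level contributes: n × √n × log n. Multiplying the contributions gives O(n√n log n).

Answer: O(n√n log n)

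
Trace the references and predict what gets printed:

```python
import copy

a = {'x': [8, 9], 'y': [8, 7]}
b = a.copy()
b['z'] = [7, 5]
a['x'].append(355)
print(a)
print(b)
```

Key concept: shallow copy of dict with mutable values.
Step by step:
`a = {'x': [8, 9], 'y': [8, 7]}` → a = {'x': [8, 9], 'y': [8, 7]}
`b = a.copy()` → b = {'x': [8, 9], 'y': [8, 7]}
`b['z'] = [7, 5]` → b = {'x': [8, 9], 'y': [8, 7], 'z': [7, 5]}
`a['x'].append(355)` → a = {'x': [8, 9, 355], 'y': [8, 7]}; b = {'x': [8, 9, 355], 'y': [8, 7], 'z': [7, 5]}
`print(a)` → prints {'x': [8, 9, 355], 'y': [8, 7]}
`print(b)` → prints {'x': [8, 9, 355], 'y': [8, 7], 'z': [7, 5]}

Answer:
{'x': [8, 9, 355], 'y': [8, 7]}
{'x': [8, 9, 355], 'y': [8, 7], 'z': [7, 5]}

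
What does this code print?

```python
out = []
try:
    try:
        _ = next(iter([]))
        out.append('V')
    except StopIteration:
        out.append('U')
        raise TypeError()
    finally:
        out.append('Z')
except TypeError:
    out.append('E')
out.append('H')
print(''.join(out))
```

Execution trace: 'U' (except StopIteration) → 'Z' (finally) → 'E' (outer except TypeError) → 'H' (after the try/except). Output: UZEH

Answer: UZEH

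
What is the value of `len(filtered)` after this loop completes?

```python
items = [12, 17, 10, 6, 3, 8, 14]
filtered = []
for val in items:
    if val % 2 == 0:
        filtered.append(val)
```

Count even numbers in [12, 17, 10, 6, 3, 8, 14]
`filtered` takes the values: [] → [12] → [12, 10] → [12, 10, 6] → [12, 10, 6, 8] → [12, 10, 6, 8, 14]
So `len(filtered)` = 5

Answer: 5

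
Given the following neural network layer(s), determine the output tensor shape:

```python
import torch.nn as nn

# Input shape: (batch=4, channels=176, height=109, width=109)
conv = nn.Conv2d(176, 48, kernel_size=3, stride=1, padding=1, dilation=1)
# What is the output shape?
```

Input: (4, 176, 109, 109) -> Output: (4, 48, 109, 109)

Answer: (4, 48, 109, 109)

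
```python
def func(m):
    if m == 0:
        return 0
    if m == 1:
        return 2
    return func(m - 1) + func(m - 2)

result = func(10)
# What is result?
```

Build up from base cases: func(0)=0, func(1)=2, func(2)=2, func(3)=4, func(4)=6, func(5)=10, func(6)=16, ..., func(10)=110

Answer: 110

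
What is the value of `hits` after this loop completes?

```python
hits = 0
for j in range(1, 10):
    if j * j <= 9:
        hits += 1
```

Count numbers where j² ≤ 9
`hits` takes the values: 0 → 1 → 2 → 3

Answer: 3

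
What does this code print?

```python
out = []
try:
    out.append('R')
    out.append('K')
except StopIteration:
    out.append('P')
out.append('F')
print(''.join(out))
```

Execution trace: 'R' (try body) → 'K' (try body, no exception) → 'F' (after the try/except). Output: RKF

Answer: RKF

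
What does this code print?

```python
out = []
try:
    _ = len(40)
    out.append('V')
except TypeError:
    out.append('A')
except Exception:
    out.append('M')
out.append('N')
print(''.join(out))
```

Execution trace: 'A' (except TypeError) → 'N' (after the try/except). Output: AN

Answer: AN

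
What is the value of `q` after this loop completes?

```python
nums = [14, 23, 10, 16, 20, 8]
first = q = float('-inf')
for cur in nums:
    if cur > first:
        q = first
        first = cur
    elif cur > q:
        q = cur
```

Second largest (with repeats) in [14, 23, 10, 16, 20, 8]
`q` takes the values: -inf → 14 → 16 → 20

Answer: 20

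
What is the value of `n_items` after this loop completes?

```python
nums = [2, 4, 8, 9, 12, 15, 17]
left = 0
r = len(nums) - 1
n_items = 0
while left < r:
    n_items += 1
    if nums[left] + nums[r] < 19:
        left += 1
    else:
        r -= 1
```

Steps to find pair summing to 19
`n_items` takes the values: 0 → 1 → 2 → 3 → 4 → 5 → 6

Answer: 6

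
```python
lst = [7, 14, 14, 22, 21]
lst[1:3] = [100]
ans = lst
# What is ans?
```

Trace:
`lst = [7, 14, 14, 22, 21]` → lst = [7, 14, 14, 22, 21]
`lst[1:3] = [100]` → lst = [7, 100, 22, 21]
`ans = lst` → ans = [7, 100, 22, 21]
So ans = [7, 100, 22, 21]

Answer: [7, 100, 22, 21]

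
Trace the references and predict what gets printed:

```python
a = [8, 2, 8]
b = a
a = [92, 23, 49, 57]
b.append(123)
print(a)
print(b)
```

Key concept: rebinding vs mutation: a is rebound to a new list, b still points at the original.
Step by step:
`a = [8, 2, 8]` → a = [8, 2, 8]
`b = a` → b = [8, 2, 8] (same object as a)
`a = [92, 23, 49, 57]` → a = [92, 23, 49, 57]
`b.append(123)` → b = [8, 2, 8, 123]
`print(a)` → prints [92, 23, 49, 57]
`print(b)` → prints [8, 2, 8, 123]

Answer:
[92, 23, 49, 57]
[8, 2, 8, 123]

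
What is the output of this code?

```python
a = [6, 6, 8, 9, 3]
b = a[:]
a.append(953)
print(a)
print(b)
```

Key concept: slice [:] creates copy.
Step by step:
`a = [6, 6, 8, 9, 3]` → a = [6, 6, 8, 9, 3]
`b = a[:]` → b = [6, 6, 8, 9, 3]
`a.append(953)` → a = [6, 6, 8, 9, 3, 953]
`print(a)` → prints [6, 6, 8, 9, 3, 953]
`print(b)` → prints [6, 6, 8, 9, 3]

Answer:
[6, 6, 8, 9, 3, 953]
[6, 6, 8, 9, 3]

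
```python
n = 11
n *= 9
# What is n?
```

Trace:
`n = 11` → n = 11
`n *= 9` → n = 99
So n = 99

Answer: 99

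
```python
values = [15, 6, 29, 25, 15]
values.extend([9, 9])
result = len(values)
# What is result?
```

Trace:
`values = [15, 6, 29, 25, 15]` → values = [15, 6, 29, 25, 15]
`values.extend([9, 9])` → values = [15, 6, 29, 25, 15, 9, 9]
`result = len(values)` → result = 7
So result = 7

Answer: 7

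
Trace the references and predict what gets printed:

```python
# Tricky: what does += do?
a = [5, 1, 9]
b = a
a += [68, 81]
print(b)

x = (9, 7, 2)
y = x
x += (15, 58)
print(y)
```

Key concept: += behavior differs for mutable vs immutable.
Step by step:
`a = [5, 1, 9]` → a = [5, 1, 9]
`b = a` → b = [5, 1, 9] (same object as a)
`a += [68, 81]` → a = [5, 1, 9, 68, 81] (same object as b); b = [5, 1, 9, 68, 81] (same object as a)
`print(b)` → prints [5, 1, 9, 68, 81]
`x = (9, 7, 2)` → x = (9, 7, 2)
`y = x` → y = (9, 7, 2)
`x += (15, 58)` → x = (9, 7, 2, 15, 58)
`print(y)` → prints (9, 7, 2)

Answer:
[5, 1, 9, 68, 81]
(9, 7, 2)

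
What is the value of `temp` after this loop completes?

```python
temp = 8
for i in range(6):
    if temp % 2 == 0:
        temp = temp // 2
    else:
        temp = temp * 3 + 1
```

Collatz-style transformation from 8
`temp` takes the values: 8 → 4 → 2 → 1 → 4 → 2 → 1

Answer: 1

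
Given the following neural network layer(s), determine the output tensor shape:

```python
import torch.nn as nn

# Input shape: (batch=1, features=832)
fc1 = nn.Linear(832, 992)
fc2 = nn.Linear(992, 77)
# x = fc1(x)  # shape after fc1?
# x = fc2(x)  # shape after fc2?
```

Input: (1, 832) -> after fc1: (1, 992) -> Output: (1, 77)

Answer: (1, 77)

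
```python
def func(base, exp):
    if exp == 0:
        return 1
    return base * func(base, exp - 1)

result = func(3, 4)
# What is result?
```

func(3, 4) = 3 * 3 * 3 * 3 = 81

Answer: 81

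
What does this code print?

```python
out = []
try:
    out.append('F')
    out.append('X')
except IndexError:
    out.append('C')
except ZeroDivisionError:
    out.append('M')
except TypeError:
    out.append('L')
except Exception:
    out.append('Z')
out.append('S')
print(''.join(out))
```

Execution trace: 'F' (try body) → 'X' (try body, no exception) → 'S' (after the try/except). Output: FXS

Answer: FXS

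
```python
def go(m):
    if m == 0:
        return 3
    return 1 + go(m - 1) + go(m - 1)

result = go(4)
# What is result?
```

go(m) = 1 + 2·go(m-1), go(0)=3. Closed form: (3+1)·2^4 - 1 = 63.

Answer: 63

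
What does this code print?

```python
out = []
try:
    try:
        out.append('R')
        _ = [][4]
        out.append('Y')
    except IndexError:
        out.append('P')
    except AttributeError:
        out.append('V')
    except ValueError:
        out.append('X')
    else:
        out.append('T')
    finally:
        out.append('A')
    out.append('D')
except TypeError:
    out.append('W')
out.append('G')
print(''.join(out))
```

Execution trace: 'R' (inner try body) → 'P' (inner except IndexError) → 'A' (inner finally) → 'D' (try body, no exception) → 'G' (after the try/except). Output: RPADG

Answer: RPADG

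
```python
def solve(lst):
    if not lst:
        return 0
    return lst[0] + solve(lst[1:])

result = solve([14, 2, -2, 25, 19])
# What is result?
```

14 + 2 + (-2) + 25 + 19 + 0 = 58

Answer: 58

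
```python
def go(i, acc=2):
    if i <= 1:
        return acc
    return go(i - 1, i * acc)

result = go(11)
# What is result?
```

Accumulator trace (n, acc): (11, 2) -> (10, 22) -> (9, 220) -> (8, 1980) -> (7, 15840) -> (6, 110880) -> (5, 665280) -> (4, 3326400) -> (3, 13305600) -> (2, 39916800) -> (1, 79833600) -> return 79833600

Answer: 79833600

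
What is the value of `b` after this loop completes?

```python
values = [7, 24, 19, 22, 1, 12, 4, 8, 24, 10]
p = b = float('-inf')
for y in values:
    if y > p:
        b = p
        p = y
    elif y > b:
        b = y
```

Second largest (with repeats) in [7, 24, 19, 22, 1, 12, 4, 8, 24, 10]
`b` takes the values: -inf → 7 → 19 → 22 → 24

Answer: 24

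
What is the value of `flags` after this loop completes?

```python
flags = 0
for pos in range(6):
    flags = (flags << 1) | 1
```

Build 6 consecutive 1-bits: 0b111111
`flags` takes the values: 0 → 1 → 3 → 7 → 15 → 31 → 63

Answer: 63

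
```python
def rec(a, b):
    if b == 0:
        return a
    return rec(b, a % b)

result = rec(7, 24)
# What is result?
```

rec(7, 24) -> rec(24, 7) -> rec(7, 3) -> rec(3, 1) -> rec(1, 0) -> 1

Answer: 1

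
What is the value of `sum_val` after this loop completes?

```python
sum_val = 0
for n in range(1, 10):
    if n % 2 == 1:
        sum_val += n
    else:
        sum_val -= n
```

Add odd, subtract even
`sum_val` takes the values: 0 → 1 → -1 → 2 → -2 → 3 → -3 → 4 → -4 → 5

Answer: 5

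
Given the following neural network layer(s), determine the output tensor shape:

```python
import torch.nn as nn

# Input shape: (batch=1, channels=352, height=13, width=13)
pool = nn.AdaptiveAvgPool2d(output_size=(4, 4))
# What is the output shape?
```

Input: (1, 352, 13, 13) -> Output: (1, 352, 4, 4)

Answer: (1, 352, 4, 4)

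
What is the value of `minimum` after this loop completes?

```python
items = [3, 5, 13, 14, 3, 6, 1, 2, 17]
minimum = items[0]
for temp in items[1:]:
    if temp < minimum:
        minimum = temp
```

Minimum of [3, 5, 13, 14, 3, 6, 1, 2, 17]
`minimum` takes the values: 3 → 1

Answer: 1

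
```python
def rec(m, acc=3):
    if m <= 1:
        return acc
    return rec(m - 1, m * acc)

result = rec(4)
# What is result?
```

Accumulator trace (n, acc): (4, 3) -> (3, 12) -> (2, 36) -> (1, 72) -> return 72

Answer: 72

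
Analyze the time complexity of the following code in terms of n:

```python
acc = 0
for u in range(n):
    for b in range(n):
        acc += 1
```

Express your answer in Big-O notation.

Each loop level contributes: n × n. Multiplying the contributions gives O(n^2).

Answer: O(n^2)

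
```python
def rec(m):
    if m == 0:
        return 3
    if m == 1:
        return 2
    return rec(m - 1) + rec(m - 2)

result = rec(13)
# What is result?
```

Build up from base cases: rec(0)=3, rec(1)=2, rec(2)=5, rec(3)=7, rec(4)=12, rec(5)=19, rec(6)=31, ..., rec(13)=898

Answer: 898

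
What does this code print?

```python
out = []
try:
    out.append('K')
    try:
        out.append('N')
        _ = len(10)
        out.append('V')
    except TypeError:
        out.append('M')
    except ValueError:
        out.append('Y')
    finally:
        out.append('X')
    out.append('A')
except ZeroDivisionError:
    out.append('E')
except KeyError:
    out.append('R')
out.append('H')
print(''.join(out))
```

Execution trace: 'K' (try body) → 'N' (inner try body) → 'M' (inner except TypeError) → 'X' (inner finally) → 'A' (try body, no exception) → 'H' (after the try/except). Output: KNMXAH

Answer: KNMXAH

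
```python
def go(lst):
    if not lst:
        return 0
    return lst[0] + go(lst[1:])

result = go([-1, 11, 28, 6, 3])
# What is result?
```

(-1) + 11 + 28 + 6 + 3 + 0 = 47

Answer: 47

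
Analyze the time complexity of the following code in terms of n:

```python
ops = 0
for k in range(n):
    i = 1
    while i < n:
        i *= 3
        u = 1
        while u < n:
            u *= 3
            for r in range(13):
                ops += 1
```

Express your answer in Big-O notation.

Each loop level contributes: n × log n × log n × 1. Multiplying the contributions gives O(n log² n).

Answer: O(n log² n)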